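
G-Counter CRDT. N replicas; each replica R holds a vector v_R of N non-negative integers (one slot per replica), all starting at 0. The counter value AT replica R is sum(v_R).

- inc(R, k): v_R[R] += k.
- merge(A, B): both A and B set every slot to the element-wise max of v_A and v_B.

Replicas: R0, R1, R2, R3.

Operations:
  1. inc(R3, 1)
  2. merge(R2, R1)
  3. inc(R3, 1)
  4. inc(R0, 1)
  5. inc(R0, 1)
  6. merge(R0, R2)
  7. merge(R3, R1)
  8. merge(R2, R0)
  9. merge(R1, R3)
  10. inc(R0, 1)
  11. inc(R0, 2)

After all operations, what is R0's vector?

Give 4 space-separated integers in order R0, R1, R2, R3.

Op 1: inc R3 by 1 -> R3=(0,0,0,1) value=1
Op 2: merge R2<->R1 -> R2=(0,0,0,0) R1=(0,0,0,0)
Op 3: inc R3 by 1 -> R3=(0,0,0,2) value=2
Op 4: inc R0 by 1 -> R0=(1,0,0,0) value=1
Op 5: inc R0 by 1 -> R0=(2,0,0,0) value=2
Op 6: merge R0<->R2 -> R0=(2,0,0,0) R2=(2,0,0,0)
Op 7: merge R3<->R1 -> R3=(0,0,0,2) R1=(0,0,0,2)
Op 8: merge R2<->R0 -> R2=(2,0,0,0) R0=(2,0,0,0)
Op 9: merge R1<->R3 -> R1=(0,0,0,2) R3=(0,0,0,2)
Op 10: inc R0 by 1 -> R0=(3,0,0,0) value=3
Op 11: inc R0 by 2 -> R0=(5,0,0,0) value=5

Answer: 5 0 0 0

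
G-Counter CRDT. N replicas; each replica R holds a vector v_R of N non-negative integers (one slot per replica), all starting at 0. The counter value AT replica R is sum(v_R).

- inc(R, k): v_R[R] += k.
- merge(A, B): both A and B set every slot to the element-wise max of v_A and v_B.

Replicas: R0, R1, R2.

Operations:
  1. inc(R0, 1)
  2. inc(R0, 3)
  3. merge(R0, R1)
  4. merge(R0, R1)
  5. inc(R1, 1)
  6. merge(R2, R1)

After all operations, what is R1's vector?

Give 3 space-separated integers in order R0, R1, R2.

Answer: 4 1 0

Derivation:
Op 1: inc R0 by 1 -> R0=(1,0,0) value=1
Op 2: inc R0 by 3 -> R0=(4,0,0) value=4
Op 3: merge R0<->R1 -> R0=(4,0,0) R1=(4,0,0)
Op 4: merge R0<->R1 -> R0=(4,0,0) R1=(4,0,0)
Op 5: inc R1 by 1 -> R1=(4,1,0) value=5
Op 6: merge R2<->R1 -> R2=(4,1,0) R1=(4,1,0)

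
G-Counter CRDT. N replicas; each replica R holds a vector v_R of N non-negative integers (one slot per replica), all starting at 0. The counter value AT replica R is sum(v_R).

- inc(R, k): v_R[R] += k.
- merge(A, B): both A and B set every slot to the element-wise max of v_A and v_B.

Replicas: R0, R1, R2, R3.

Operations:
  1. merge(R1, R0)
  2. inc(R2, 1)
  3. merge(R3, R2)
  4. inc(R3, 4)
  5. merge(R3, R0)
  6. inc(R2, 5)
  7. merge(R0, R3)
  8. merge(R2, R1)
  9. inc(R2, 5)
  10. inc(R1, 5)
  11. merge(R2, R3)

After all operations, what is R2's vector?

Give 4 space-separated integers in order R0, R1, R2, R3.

Answer: 0 0 11 4

Derivation:
Op 1: merge R1<->R0 -> R1=(0,0,0,0) R0=(0,0,0,0)
Op 2: inc R2 by 1 -> R2=(0,0,1,0) value=1
Op 3: merge R3<->R2 -> R3=(0,0,1,0) R2=(0,0,1,0)
Op 4: inc R3 by 4 -> R3=(0,0,1,4) value=5
Op 5: merge R3<->R0 -> R3=(0,0,1,4) R0=(0,0,1,4)
Op 6: inc R2 by 5 -> R2=(0,0,6,0) value=6
Op 7: merge R0<->R3 -> R0=(0,0,1,4) R3=(0,0,1,4)
Op 8: merge R2<->R1 -> R2=(0,0,6,0) R1=(0,0,6,0)
Op 9: inc R2 by 5 -> R2=(0,0,11,0) value=11
Op 10: inc R1 by 5 -> R1=(0,5,6,0) value=11
Op 11: merge R2<->R3 -> R2=(0,0,11,4) R3=(0,0,11,4)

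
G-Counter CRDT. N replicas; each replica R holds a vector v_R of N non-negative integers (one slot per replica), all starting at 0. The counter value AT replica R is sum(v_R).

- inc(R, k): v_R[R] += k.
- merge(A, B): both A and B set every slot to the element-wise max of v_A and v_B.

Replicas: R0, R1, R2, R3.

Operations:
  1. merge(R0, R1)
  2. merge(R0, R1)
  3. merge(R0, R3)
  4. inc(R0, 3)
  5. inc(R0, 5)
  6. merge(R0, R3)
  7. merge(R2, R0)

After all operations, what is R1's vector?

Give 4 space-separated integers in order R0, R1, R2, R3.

Op 1: merge R0<->R1 -> R0=(0,0,0,0) R1=(0,0,0,0)
Op 2: merge R0<->R1 -> R0=(0,0,0,0) R1=(0,0,0,0)
Op 3: merge R0<->R3 -> R0=(0,0,0,0) R3=(0,0,0,0)
Op 4: inc R0 by 3 -> R0=(3,0,0,0) value=3
Op 5: inc R0 by 5 -> R0=(8,0,0,0) value=8
Op 6: merge R0<->R3 -> R0=(8,0,0,0) R3=(8,0,0,0)
Op 7: merge R2<->R0 -> R2=(8,0,0,0) R0=(8,0,0,0)

Answer: 0 0 0 0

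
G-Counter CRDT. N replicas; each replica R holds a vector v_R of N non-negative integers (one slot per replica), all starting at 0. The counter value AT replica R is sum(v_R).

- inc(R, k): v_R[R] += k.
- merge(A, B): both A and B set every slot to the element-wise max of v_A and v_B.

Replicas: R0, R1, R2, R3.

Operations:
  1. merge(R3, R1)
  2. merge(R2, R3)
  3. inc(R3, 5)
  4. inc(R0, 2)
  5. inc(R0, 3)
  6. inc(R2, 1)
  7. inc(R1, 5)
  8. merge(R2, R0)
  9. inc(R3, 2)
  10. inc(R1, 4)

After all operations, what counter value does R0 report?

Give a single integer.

Answer: 6

Derivation:
Op 1: merge R3<->R1 -> R3=(0,0,0,0) R1=(0,0,0,0)
Op 2: merge R2<->R3 -> R2=(0,0,0,0) R3=(0,0,0,0)
Op 3: inc R3 by 5 -> R3=(0,0,0,5) value=5
Op 4: inc R0 by 2 -> R0=(2,0,0,0) value=2
Op 5: inc R0 by 3 -> R0=(5,0,0,0) value=5
Op 6: inc R2 by 1 -> R2=(0,0,1,0) value=1
Op 7: inc R1 by 5 -> R1=(0,5,0,0) value=5
Op 8: merge R2<->R0 -> R2=(5,0,1,0) R0=(5,0,1,0)
Op 9: inc R3 by 2 -> R3=(0,0,0,7) value=7
Op 10: inc R1 by 4 -> R1=(0,9,0,0) value=9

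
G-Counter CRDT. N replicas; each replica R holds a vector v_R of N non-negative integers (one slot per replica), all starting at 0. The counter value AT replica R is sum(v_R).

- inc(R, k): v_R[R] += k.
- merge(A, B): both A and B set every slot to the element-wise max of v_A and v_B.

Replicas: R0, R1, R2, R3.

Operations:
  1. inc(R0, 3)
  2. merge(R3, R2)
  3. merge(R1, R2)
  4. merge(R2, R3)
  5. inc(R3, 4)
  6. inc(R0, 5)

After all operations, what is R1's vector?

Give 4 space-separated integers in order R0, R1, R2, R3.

Answer: 0 0 0 0

Derivation:
Op 1: inc R0 by 3 -> R0=(3,0,0,0) value=3
Op 2: merge R3<->R2 -> R3=(0,0,0,0) R2=(0,0,0,0)
Op 3: merge R1<->R2 -> R1=(0,0,0,0) R2=(0,0,0,0)
Op 4: merge R2<->R3 -> R2=(0,0,0,0) R3=(0,0,0,0)
Op 5: inc R3 by 4 -> R3=(0,0,0,4) value=4
Op 6: inc R0 by 5 -> R0=(8,0,0,0) value=8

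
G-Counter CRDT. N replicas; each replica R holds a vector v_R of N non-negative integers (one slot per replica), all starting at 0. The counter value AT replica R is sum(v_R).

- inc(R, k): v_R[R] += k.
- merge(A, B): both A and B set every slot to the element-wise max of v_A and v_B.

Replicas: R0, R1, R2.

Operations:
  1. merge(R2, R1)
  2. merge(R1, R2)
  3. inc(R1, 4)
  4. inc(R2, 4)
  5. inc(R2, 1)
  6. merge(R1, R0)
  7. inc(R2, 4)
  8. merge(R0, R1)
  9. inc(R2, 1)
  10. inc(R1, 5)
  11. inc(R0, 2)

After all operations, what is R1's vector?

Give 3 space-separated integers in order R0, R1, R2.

Op 1: merge R2<->R1 -> R2=(0,0,0) R1=(0,0,0)
Op 2: merge R1<->R2 -> R1=(0,0,0) R2=(0,0,0)
Op 3: inc R1 by 4 -> R1=(0,4,0) value=4
Op 4: inc R2 by 4 -> R2=(0,0,4) value=4
Op 5: inc R2 by 1 -> R2=(0,0,5) value=5
Op 6: merge R1<->R0 -> R1=(0,4,0) R0=(0,4,0)
Op 7: inc R2 by 4 -> R2=(0,0,9) value=9
Op 8: merge R0<->R1 -> R0=(0,4,0) R1=(0,4,0)
Op 9: inc R2 by 1 -> R2=(0,0,10) value=10
Op 10: inc R1 by 5 -> R1=(0,9,0) value=9
Op 11: inc R0 by 2 -> R0=(2,4,0) value=6

Answer: 0 9 0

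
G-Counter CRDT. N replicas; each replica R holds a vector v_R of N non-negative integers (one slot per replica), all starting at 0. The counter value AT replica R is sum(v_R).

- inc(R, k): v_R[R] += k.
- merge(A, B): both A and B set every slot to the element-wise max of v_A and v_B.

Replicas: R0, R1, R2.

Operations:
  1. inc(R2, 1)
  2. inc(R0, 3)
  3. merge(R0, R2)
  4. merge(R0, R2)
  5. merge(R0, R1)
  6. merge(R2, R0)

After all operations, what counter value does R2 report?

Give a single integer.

Answer: 4

Derivation:
Op 1: inc R2 by 1 -> R2=(0,0,1) value=1
Op 2: inc R0 by 3 -> R0=(3,0,0) value=3
Op 3: merge R0<->R2 -> R0=(3,0,1) R2=(3,0,1)
Op 4: merge R0<->R2 -> R0=(3,0,1) R2=(3,0,1)
Op 5: merge R0<->R1 -> R0=(3,0,1) R1=(3,0,1)
Op 6: merge R2<->R0 -> R2=(3,0,1) R0=(3,0,1)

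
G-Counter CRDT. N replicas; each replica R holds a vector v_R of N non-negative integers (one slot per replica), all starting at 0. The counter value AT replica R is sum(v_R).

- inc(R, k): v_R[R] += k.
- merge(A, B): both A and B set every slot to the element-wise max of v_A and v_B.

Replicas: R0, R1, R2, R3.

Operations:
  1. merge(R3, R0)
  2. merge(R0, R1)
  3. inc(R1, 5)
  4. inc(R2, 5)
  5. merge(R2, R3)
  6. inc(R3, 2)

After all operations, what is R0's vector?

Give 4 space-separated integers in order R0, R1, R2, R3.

Op 1: merge R3<->R0 -> R3=(0,0,0,0) R0=(0,0,0,0)
Op 2: merge R0<->R1 -> R0=(0,0,0,0) R1=(0,0,0,0)
Op 3: inc R1 by 5 -> R1=(0,5,0,0) value=5
Op 4: inc R2 by 5 -> R2=(0,0,5,0) value=5
Op 5: merge R2<->R3 -> R2=(0,0,5,0) R3=(0,0,5,0)
Op 6: inc R3 by 2 -> R3=(0,0,5,2) value=7

Answer: 0 0 0 0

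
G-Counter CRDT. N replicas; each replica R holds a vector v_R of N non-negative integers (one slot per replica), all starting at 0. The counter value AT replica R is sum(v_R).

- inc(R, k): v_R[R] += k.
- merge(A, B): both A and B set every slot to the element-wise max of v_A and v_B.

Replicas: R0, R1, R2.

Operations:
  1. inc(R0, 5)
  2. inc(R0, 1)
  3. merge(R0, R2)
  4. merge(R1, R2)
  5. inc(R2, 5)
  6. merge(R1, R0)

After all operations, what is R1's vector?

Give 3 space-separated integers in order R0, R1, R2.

Op 1: inc R0 by 5 -> R0=(5,0,0) value=5
Op 2: inc R0 by 1 -> R0=(6,0,0) value=6
Op 3: merge R0<->R2 -> R0=(6,0,0) R2=(6,0,0)
Op 4: merge R1<->R2 -> R1=(6,0,0) R2=(6,0,0)
Op 5: inc R2 by 5 -> R2=(6,0,5) value=11
Op 6: merge R1<->R0 -> R1=(6,0,0) R0=(6,0,0)

Answer: 6 0 0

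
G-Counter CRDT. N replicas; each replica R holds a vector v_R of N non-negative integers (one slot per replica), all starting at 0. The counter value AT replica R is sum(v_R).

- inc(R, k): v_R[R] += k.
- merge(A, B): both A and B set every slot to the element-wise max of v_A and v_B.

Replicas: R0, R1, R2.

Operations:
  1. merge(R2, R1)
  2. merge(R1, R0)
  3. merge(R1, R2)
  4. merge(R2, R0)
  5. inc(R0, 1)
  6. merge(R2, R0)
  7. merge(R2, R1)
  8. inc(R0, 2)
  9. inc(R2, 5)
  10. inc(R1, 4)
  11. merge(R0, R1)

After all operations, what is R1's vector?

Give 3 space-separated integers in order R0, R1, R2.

Op 1: merge R2<->R1 -> R2=(0,0,0) R1=(0,0,0)
Op 2: merge R1<->R0 -> R1=(0,0,0) R0=(0,0,0)
Op 3: merge R1<->R2 -> R1=(0,0,0) R2=(0,0,0)
Op 4: merge R2<->R0 -> R2=(0,0,0) R0=(0,0,0)
Op 5: inc R0 by 1 -> R0=(1,0,0) value=1
Op 6: merge R2<->R0 -> R2=(1,0,0) R0=(1,0,0)
Op 7: merge R2<->R1 -> R2=(1,0,0) R1=(1,0,0)
Op 8: inc R0 by 2 -> R0=(3,0,0) value=3
Op 9: inc R2 by 5 -> R2=(1,0,5) value=6
Op 10: inc R1 by 4 -> R1=(1,4,0) value=5
Op 11: merge R0<->R1 -> R0=(3,4,0) R1=(3,4,0)

Answer: 3 4 0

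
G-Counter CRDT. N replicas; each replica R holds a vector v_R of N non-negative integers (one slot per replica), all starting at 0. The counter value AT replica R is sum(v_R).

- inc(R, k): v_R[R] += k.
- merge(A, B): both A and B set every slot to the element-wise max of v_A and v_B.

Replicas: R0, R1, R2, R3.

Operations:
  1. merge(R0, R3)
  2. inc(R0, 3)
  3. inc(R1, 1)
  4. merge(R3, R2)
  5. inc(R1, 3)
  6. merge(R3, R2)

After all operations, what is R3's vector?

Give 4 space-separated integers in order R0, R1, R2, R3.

Op 1: merge R0<->R3 -> R0=(0,0,0,0) R3=(0,0,0,0)
Op 2: inc R0 by 3 -> R0=(3,0,0,0) value=3
Op 3: inc R1 by 1 -> R1=(0,1,0,0) value=1
Op 4: merge R3<->R2 -> R3=(0,0,0,0) R2=(0,0,0,0)
Op 5: inc R1 by 3 -> R1=(0,4,0,0) value=4
Op 6: merge R3<->R2 -> R3=(0,0,0,0) R2=(0,0,0,0)

Answer: 0 0 0 0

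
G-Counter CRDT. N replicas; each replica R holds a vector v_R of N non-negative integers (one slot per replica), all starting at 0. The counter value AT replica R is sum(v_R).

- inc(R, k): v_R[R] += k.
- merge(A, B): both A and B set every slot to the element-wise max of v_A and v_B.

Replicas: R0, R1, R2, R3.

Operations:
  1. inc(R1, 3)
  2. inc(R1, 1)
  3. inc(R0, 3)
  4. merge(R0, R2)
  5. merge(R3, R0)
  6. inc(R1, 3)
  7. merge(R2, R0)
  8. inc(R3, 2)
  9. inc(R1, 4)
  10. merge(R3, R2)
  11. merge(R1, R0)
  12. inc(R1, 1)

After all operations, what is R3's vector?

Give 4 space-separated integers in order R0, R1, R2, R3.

Answer: 3 0 0 2

Derivation:
Op 1: inc R1 by 3 -> R1=(0,3,0,0) value=3
Op 2: inc R1 by 1 -> R1=(0,4,0,0) value=4
Op 3: inc R0 by 3 -> R0=(3,0,0,0) value=3
Op 4: merge R0<->R2 -> R0=(3,0,0,0) R2=(3,0,0,0)
Op 5: merge R3<->R0 -> R3=(3,0,0,0) R0=(3,0,0,0)
Op 6: inc R1 by 3 -> R1=(0,7,0,0) value=7
Op 7: merge R2<->R0 -> R2=(3,0,0,0) R0=(3,0,0,0)
Op 8: inc R3 by 2 -> R3=(3,0,0,2) value=5
Op 9: inc R1 by 4 -> R1=(0,11,0,0) value=11
Op 10: merge R3<->R2 -> R3=(3,0,0,2) R2=(3,0,0,2)
Op 11: merge R1<->R0 -> R1=(3,11,0,0) R0=(3,11,0,0)
Op 12: inc R1 by 1 -> R1=(3,12,0,0) value=15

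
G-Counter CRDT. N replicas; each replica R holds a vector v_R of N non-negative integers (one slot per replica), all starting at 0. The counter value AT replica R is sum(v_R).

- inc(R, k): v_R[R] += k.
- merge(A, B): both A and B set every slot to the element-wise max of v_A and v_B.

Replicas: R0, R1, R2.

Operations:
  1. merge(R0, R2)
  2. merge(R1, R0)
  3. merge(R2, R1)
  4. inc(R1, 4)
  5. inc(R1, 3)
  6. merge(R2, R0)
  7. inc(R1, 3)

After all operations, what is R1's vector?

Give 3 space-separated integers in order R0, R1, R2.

Answer: 0 10 0

Derivation:
Op 1: merge R0<->R2 -> R0=(0,0,0) R2=(0,0,0)
Op 2: merge R1<->R0 -> R1=(0,0,0) R0=(0,0,0)
Op 3: merge R2<->R1 -> R2=(0,0,0) R1=(0,0,0)
Op 4: inc R1 by 4 -> R1=(0,4,0) value=4
Op 5: inc R1 by 3 -> R1=(0,7,0) value=7
Op 6: merge R2<->R0 -> R2=(0,0,0) R0=(0,0,0)
Op 7: inc R1 by 3 -> R1=(0,10,0) value=10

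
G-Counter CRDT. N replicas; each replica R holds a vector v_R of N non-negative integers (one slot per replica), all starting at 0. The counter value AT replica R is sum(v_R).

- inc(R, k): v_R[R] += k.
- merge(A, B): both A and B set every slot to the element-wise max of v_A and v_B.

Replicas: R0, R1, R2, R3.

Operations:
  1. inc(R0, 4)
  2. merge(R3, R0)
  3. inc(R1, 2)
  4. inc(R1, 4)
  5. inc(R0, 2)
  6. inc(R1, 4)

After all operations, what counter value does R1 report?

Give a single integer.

Op 1: inc R0 by 4 -> R0=(4,0,0,0) value=4
Op 2: merge R3<->R0 -> R3=(4,0,0,0) R0=(4,0,0,0)
Op 3: inc R1 by 2 -> R1=(0,2,0,0) value=2
Op 4: inc R1 by 4 -> R1=(0,6,0,0) value=6
Op 5: inc R0 by 2 -> R0=(6,0,0,0) value=6
Op 6: inc R1 by 4 -> R1=(0,10,0,0) value=10

Answer: 10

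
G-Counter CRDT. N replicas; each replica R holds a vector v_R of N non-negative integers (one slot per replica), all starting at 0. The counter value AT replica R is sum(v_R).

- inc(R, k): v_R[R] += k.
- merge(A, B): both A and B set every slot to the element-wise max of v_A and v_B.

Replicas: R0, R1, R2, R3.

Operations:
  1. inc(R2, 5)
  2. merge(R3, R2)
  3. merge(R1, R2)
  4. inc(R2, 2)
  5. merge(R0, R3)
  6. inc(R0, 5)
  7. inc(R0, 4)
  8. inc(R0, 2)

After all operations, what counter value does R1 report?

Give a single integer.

Answer: 5

Derivation:
Op 1: inc R2 by 5 -> R2=(0,0,5,0) value=5
Op 2: merge R3<->R2 -> R3=(0,0,5,0) R2=(0,0,5,0)
Op 3: merge R1<->R2 -> R1=(0,0,5,0) R2=(0,0,5,0)
Op 4: inc R2 by 2 -> R2=(0,0,7,0) value=7
Op 5: merge R0<->R3 -> R0=(0,0,5,0) R3=(0,0,5,0)
Op 6: inc R0 by 5 -> R0=(5,0,5,0) value=10
Op 7: inc R0 by 4 -> R0=(9,0,5,0) value=14
Op 8: inc R0 by 2 -> R0=(11,0,5,0) value=16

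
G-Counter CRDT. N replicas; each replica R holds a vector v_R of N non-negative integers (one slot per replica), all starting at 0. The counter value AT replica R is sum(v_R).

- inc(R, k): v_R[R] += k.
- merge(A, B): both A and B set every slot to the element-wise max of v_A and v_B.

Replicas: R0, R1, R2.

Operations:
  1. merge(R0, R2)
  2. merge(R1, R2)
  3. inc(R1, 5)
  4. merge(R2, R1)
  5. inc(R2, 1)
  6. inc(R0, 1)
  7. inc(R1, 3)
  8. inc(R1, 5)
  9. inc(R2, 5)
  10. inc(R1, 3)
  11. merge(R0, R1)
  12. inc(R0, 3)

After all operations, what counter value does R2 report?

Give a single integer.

Answer: 11

Derivation:
Op 1: merge R0<->R2 -> R0=(0,0,0) R2=(0,0,0)
Op 2: merge R1<->R2 -> R1=(0,0,0) R2=(0,0,0)
Op 3: inc R1 by 5 -> R1=(0,5,0) value=5
Op 4: merge R2<->R1 -> R2=(0,5,0) R1=(0,5,0)
Op 5: inc R2 by 1 -> R2=(0,5,1) value=6
Op 6: inc R0 by 1 -> R0=(1,0,0) value=1
Op 7: inc R1 by 3 -> R1=(0,8,0) value=8
Op 8: inc R1 by 5 -> R1=(0,13,0) value=13
Op 9: inc R2 by 5 -> R2=(0,5,6) value=11
Op 10: inc R1 by 3 -> R1=(0,16,0) value=16
Op 11: merge R0<->R1 -> R0=(1,16,0) R1=(1,16,0)
Op 12: inc R0 by 3 -> R0=(4,16,0) value=20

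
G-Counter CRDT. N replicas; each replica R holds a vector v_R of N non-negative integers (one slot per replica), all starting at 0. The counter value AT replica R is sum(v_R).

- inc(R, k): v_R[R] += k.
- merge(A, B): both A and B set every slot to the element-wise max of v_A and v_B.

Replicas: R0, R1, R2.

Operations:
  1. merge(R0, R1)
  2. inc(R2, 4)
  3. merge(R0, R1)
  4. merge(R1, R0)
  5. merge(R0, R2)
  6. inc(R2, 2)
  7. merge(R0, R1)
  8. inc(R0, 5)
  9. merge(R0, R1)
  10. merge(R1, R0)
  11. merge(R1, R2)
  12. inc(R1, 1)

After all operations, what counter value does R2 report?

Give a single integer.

Op 1: merge R0<->R1 -> R0=(0,0,0) R1=(0,0,0)
Op 2: inc R2 by 4 -> R2=(0,0,4) value=4
Op 3: merge R0<->R1 -> R0=(0,0,0) R1=(0,0,0)
Op 4: merge R1<->R0 -> R1=(0,0,0) R0=(0,0,0)
Op 5: merge R0<->R2 -> R0=(0,0,4) R2=(0,0,4)
Op 6: inc R2 by 2 -> R2=(0,0,6) value=6
Op 7: merge R0<->R1 -> R0=(0,0,4) R1=(0,0,4)
Op 8: inc R0 by 5 -> R0=(5,0,4) value=9
Op 9: merge R0<->R1 -> R0=(5,0,4) R1=(5,0,4)
Op 10: merge R1<->R0 -> R1=(5,0,4) R0=(5,0,4)
Op 11: merge R1<->R2 -> R1=(5,0,6) R2=(5,0,6)
Op 12: inc R1 by 1 -> R1=(5,1,6) value=12

Answer: 11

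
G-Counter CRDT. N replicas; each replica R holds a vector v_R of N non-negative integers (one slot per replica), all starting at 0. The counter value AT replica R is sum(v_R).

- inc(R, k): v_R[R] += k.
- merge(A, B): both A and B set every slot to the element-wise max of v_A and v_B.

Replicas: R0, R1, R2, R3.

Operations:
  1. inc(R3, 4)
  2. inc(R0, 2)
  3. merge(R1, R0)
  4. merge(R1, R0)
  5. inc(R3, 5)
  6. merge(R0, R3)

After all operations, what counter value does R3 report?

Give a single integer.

Answer: 11

Derivation:
Op 1: inc R3 by 4 -> R3=(0,0,0,4) value=4
Op 2: inc R0 by 2 -> R0=(2,0,0,0) value=2
Op 3: merge R1<->R0 -> R1=(2,0,0,0) R0=(2,0,0,0)
Op 4: merge R1<->R0 -> R1=(2,0,0,0) R0=(2,0,0,0)
Op 5: inc R3 by 5 -> R3=(0,0,0,9) value=9
Op 6: merge R0<->R3 -> R0=(2,0,0,9) R3=(2,0,0,9)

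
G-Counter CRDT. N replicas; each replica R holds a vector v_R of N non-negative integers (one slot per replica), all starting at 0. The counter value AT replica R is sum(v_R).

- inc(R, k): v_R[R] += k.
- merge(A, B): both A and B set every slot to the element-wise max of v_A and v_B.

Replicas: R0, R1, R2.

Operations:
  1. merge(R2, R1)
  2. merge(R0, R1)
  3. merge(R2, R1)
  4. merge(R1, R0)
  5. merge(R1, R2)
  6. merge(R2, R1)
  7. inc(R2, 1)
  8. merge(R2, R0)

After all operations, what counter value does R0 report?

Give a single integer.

Answer: 1

Derivation:
Op 1: merge R2<->R1 -> R2=(0,0,0) R1=(0,0,0)
Op 2: merge R0<->R1 -> R0=(0,0,0) R1=(0,0,0)
Op 3: merge R2<->R1 -> R2=(0,0,0) R1=(0,0,0)
Op 4: merge R1<->R0 -> R1=(0,0,0) R0=(0,0,0)
Op 5: merge R1<->R2 -> R1=(0,0,0) R2=(0,0,0)
Op 6: merge R2<->R1 -> R2=(0,0,0) R1=(0,0,0)
Op 7: inc R2 by 1 -> R2=(0,0,1) value=1
Op 8: merge R2<->R0 -> R2=(0,0,1) R0=(0,0,1)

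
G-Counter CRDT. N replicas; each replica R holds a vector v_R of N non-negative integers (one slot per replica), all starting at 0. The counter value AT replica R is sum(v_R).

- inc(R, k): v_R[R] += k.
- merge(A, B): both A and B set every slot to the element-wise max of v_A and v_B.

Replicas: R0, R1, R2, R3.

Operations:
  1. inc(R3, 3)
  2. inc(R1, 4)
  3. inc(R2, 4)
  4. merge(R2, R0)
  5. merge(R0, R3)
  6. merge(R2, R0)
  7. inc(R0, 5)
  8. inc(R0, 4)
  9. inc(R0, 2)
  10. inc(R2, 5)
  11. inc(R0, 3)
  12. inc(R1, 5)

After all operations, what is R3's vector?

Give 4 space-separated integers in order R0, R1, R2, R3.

Op 1: inc R3 by 3 -> R3=(0,0,0,3) value=3
Op 2: inc R1 by 4 -> R1=(0,4,0,0) value=4
Op 3: inc R2 by 4 -> R2=(0,0,4,0) value=4
Op 4: merge R2<->R0 -> R2=(0,0,4,0) R0=(0,0,4,0)
Op 5: merge R0<->R3 -> R0=(0,0,4,3) R3=(0,0,4,3)
Op 6: merge R2<->R0 -> R2=(0,0,4,3) R0=(0,0,4,3)
Op 7: inc R0 by 5 -> R0=(5,0,4,3) value=12
Op 8: inc R0 by 4 -> R0=(9,0,4,3) value=16
Op 9: inc R0 by 2 -> R0=(11,0,4,3) value=18
Op 10: inc R2 by 5 -> R2=(0,0,9,3) value=12
Op 11: inc R0 by 3 -> R0=(14,0,4,3) value=21
Op 12: inc R1 by 5 -> R1=(0,9,0,0) value=9

Answer: 0 0 4 3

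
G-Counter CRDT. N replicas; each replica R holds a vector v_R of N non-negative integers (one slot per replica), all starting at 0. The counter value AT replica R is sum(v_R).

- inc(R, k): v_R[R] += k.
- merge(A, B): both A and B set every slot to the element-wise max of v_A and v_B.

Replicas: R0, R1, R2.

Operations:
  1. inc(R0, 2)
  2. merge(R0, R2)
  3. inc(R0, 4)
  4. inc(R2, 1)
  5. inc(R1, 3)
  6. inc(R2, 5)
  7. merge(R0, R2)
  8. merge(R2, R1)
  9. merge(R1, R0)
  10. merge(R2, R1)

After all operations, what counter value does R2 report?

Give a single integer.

Op 1: inc R0 by 2 -> R0=(2,0,0) value=2
Op 2: merge R0<->R2 -> R0=(2,0,0) R2=(2,0,0)
Op 3: inc R0 by 4 -> R0=(6,0,0) value=6
Op 4: inc R2 by 1 -> R2=(2,0,1) value=3
Op 5: inc R1 by 3 -> R1=(0,3,0) value=3
Op 6: inc R2 by 5 -> R2=(2,0,6) value=8
Op 7: merge R0<->R2 -> R0=(6,0,6) R2=(6,0,6)
Op 8: merge R2<->R1 -> R2=(6,3,6) R1=(6,3,6)
Op 9: merge R1<->R0 -> R1=(6,3,6) R0=(6,3,6)
Op 10: merge R2<->R1 -> R2=(6,3,6) R1=(6,3,6)

Answer: 15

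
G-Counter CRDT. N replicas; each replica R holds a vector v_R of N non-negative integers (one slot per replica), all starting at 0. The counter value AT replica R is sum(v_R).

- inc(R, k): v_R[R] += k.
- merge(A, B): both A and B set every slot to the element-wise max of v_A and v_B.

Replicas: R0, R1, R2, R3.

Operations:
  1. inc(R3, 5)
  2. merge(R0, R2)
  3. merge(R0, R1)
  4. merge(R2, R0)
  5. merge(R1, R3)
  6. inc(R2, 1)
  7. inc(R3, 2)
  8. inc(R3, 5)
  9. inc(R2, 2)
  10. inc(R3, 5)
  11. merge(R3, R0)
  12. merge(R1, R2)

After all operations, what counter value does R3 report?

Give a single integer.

Op 1: inc R3 by 5 -> R3=(0,0,0,5) value=5
Op 2: merge R0<->R2 -> R0=(0,0,0,0) R2=(0,0,0,0)
Op 3: merge R0<->R1 -> R0=(0,0,0,0) R1=(0,0,0,0)
Op 4: merge R2<->R0 -> R2=(0,0,0,0) R0=(0,0,0,0)
Op 5: merge R1<->R3 -> R1=(0,0,0,5) R3=(0,0,0,5)
Op 6: inc R2 by 1 -> R2=(0,0,1,0) value=1
Op 7: inc R3 by 2 -> R3=(0,0,0,7) value=7
Op 8: inc R3 by 5 -> R3=(0,0,0,12) value=12
Op 9: inc R2 by 2 -> R2=(0,0,3,0) value=3
Op 10: inc R3 by 5 -> R3=(0,0,0,17) value=17
Op 11: merge R3<->R0 -> R3=(0,0,0,17) R0=(0,0,0,17)
Op 12: merge R1<->R2 -> R1=(0,0,3,5) R2=(0,0,3,5)

Answer: 17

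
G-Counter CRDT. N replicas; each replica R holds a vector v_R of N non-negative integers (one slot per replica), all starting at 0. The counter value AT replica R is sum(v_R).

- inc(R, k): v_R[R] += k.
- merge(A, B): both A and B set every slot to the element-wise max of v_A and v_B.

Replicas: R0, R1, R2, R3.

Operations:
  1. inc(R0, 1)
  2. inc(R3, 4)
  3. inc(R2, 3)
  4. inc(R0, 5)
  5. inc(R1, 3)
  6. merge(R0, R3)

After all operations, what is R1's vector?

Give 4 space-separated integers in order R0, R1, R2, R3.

Op 1: inc R0 by 1 -> R0=(1,0,0,0) value=1
Op 2: inc R3 by 4 -> R3=(0,0,0,4) value=4
Op 3: inc R2 by 3 -> R2=(0,0,3,0) value=3
Op 4: inc R0 by 5 -> R0=(6,0,0,0) value=6
Op 5: inc R1 by 3 -> R1=(0,3,0,0) value=3
Op 6: merge R0<->R3 -> R0=(6,0,0,4) R3=(6,0,0,4)

Answer: 0 3 0 0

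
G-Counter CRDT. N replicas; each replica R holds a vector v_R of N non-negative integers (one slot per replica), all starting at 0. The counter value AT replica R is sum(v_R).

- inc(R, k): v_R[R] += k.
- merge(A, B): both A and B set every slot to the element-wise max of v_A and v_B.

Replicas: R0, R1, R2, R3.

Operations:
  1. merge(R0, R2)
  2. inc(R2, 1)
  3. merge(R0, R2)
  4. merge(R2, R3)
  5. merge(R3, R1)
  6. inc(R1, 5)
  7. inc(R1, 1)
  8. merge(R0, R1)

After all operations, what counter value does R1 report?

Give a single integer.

Op 1: merge R0<->R2 -> R0=(0,0,0,0) R2=(0,0,0,0)
Op 2: inc R2 by 1 -> R2=(0,0,1,0) value=1
Op 3: merge R0<->R2 -> R0=(0,0,1,0) R2=(0,0,1,0)
Op 4: merge R2<->R3 -> R2=(0,0,1,0) R3=(0,0,1,0)
Op 5: merge R3<->R1 -> R3=(0,0,1,0) R1=(0,0,1,0)
Op 6: inc R1 by 5 -> R1=(0,5,1,0) value=6
Op 7: inc R1 by 1 -> R1=(0,6,1,0) value=7
Op 8: merge R0<->R1 -> R0=(0,6,1,0) R1=(0,6,1,0)

Answer: 7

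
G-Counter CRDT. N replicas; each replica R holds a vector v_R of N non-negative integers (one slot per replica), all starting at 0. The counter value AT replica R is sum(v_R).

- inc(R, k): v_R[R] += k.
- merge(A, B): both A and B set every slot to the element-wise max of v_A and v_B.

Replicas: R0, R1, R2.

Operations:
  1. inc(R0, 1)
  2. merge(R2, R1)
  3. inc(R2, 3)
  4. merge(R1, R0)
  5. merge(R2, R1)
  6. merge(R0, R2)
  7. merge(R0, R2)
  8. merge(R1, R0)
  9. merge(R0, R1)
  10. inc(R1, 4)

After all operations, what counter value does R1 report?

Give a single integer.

Answer: 8

Derivation:
Op 1: inc R0 by 1 -> R0=(1,0,0) value=1
Op 2: merge R2<->R1 -> R2=(0,0,0) R1=(0,0,0)
Op 3: inc R2 by 3 -> R2=(0,0,3) value=3
Op 4: merge R1<->R0 -> R1=(1,0,0) R0=(1,0,0)
Op 5: merge R2<->R1 -> R2=(1,0,3) R1=(1,0,3)
Op 6: merge R0<->R2 -> R0=(1,0,3) R2=(1,0,3)
Op 7: merge R0<->R2 -> R0=(1,0,3) R2=(1,0,3)
Op 8: merge R1<->R0 -> R1=(1,0,3) R0=(1,0,3)
Op 9: merge R0<->R1 -> R0=(1,0,3) R1=(1,0,3)
Op 10: inc R1 by 4 -> R1=(1,4,3) value=8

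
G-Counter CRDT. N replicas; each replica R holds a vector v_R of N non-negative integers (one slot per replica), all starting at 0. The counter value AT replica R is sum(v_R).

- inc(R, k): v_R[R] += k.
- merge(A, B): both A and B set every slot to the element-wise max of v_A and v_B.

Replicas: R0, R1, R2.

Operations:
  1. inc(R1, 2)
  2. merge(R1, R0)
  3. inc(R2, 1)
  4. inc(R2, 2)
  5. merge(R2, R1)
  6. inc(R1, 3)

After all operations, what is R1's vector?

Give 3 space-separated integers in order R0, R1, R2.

Answer: 0 5 3

Derivation:
Op 1: inc R1 by 2 -> R1=(0,2,0) value=2
Op 2: merge R1<->R0 -> R1=(0,2,0) R0=(0,2,0)
Op 3: inc R2 by 1 -> R2=(0,0,1) value=1
Op 4: inc R2 by 2 -> R2=(0,0,3) value=3
Op 5: merge R2<->R1 -> R2=(0,2,3) R1=(0,2,3)
Op 6: inc R1 by 3 -> R1=(0,5,3) value=8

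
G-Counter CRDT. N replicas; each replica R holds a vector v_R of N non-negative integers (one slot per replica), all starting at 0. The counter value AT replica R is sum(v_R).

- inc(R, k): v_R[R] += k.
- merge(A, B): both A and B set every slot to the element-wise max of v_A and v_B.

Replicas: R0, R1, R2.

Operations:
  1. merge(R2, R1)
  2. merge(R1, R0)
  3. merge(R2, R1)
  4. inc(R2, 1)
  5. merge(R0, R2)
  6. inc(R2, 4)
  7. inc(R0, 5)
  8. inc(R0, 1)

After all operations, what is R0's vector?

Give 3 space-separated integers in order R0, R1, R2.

Answer: 6 0 1

Derivation:
Op 1: merge R2<->R1 -> R2=(0,0,0) R1=(0,0,0)
Op 2: merge R1<->R0 -> R1=(0,0,0) R0=(0,0,0)
Op 3: merge R2<->R1 -> R2=(0,0,0) R1=(0,0,0)
Op 4: inc R2 by 1 -> R2=(0,0,1) value=1
Op 5: merge R0<->R2 -> R0=(0,0,1) R2=(0,0,1)
Op 6: inc R2 by 4 -> R2=(0,0,5) value=5
Op 7: inc R0 by 5 -> R0=(5,0,1) value=6
Op 8: inc R0 by 1 -> R0=(6,0,1) value=7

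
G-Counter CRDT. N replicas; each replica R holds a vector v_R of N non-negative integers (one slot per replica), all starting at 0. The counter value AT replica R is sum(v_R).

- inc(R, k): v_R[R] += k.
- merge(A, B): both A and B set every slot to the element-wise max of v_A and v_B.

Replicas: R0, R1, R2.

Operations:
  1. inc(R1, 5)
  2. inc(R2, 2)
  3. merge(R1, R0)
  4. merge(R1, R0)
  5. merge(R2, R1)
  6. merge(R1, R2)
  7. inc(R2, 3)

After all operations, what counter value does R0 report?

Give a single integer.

Answer: 5

Derivation:
Op 1: inc R1 by 5 -> R1=(0,5,0) value=5
Op 2: inc R2 by 2 -> R2=(0,0,2) value=2
Op 3: merge R1<->R0 -> R1=(0,5,0) R0=(0,5,0)
Op 4: merge R1<->R0 -> R1=(0,5,0) R0=(0,5,0)
Op 5: merge R2<->R1 -> R2=(0,5,2) R1=(0,5,2)
Op 6: merge R1<->R2 -> R1=(0,5,2) R2=(0,5,2)
Op 7: inc R2 by 3 -> R2=(0,5,5) value=10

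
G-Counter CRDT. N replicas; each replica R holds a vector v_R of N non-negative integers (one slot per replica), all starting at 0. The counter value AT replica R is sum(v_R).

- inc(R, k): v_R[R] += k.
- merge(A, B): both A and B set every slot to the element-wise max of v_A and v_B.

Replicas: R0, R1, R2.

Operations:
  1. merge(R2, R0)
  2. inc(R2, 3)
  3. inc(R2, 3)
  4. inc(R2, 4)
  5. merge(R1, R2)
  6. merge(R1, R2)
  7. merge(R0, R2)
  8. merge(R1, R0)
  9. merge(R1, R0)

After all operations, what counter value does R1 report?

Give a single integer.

Op 1: merge R2<->R0 -> R2=(0,0,0) R0=(0,0,0)
Op 2: inc R2 by 3 -> R2=(0,0,3) value=3
Op 3: inc R2 by 3 -> R2=(0,0,6) value=6
Op 4: inc R2 by 4 -> R2=(0,0,10) value=10
Op 5: merge R1<->R2 -> R1=(0,0,10) R2=(0,0,10)
Op 6: merge R1<->R2 -> R1=(0,0,10) R2=(0,0,10)
Op 7: merge R0<->R2 -> R0=(0,0,10) R2=(0,0,10)
Op 8: merge R1<->R0 -> R1=(0,0,10) R0=(0,0,10)
Op 9: merge R1<->R0 -> R1=(0,0,10) R0=(0,0,10)

Answer: 10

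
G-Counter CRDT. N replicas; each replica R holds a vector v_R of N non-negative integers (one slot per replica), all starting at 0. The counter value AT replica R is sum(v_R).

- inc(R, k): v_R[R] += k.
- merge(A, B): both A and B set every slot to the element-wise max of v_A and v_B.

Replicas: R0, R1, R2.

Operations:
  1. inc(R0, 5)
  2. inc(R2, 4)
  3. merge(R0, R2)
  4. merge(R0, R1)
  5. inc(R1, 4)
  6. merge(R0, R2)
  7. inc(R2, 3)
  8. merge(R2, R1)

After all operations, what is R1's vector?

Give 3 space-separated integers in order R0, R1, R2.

Op 1: inc R0 by 5 -> R0=(5,0,0) value=5
Op 2: inc R2 by 4 -> R2=(0,0,4) value=4
Op 3: merge R0<->R2 -> R0=(5,0,4) R2=(5,0,4)
Op 4: merge R0<->R1 -> R0=(5,0,4) R1=(5,0,4)
Op 5: inc R1 by 4 -> R1=(5,4,4) value=13
Op 6: merge R0<->R2 -> R0=(5,0,4) R2=(5,0,4)
Op 7: inc R2 by 3 -> R2=(5,0,7) value=12
Op 8: merge R2<->R1 -> R2=(5,4,7) R1=(5,4,7)

Answer: 5 4 7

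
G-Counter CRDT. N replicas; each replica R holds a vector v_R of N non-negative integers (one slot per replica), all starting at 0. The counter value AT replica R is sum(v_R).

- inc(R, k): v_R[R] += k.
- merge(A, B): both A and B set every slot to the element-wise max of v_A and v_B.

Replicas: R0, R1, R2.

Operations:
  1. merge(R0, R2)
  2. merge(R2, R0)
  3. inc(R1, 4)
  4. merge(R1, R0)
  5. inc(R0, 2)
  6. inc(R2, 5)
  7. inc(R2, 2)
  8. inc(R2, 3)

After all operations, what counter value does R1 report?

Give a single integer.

Op 1: merge R0<->R2 -> R0=(0,0,0) R2=(0,0,0)
Op 2: merge R2<->R0 -> R2=(0,0,0) R0=(0,0,0)
Op 3: inc R1 by 4 -> R1=(0,4,0) value=4
Op 4: merge R1<->R0 -> R1=(0,4,0) R0=(0,4,0)
Op 5: inc R0 by 2 -> R0=(2,4,0) value=6
Op 6: inc R2 by 5 -> R2=(0,0,5) value=5
Op 7: inc R2 by 2 -> R2=(0,0,7) value=7
Op 8: inc R2 by 3 -> R2=(0,0,10) value=10

Answer: 4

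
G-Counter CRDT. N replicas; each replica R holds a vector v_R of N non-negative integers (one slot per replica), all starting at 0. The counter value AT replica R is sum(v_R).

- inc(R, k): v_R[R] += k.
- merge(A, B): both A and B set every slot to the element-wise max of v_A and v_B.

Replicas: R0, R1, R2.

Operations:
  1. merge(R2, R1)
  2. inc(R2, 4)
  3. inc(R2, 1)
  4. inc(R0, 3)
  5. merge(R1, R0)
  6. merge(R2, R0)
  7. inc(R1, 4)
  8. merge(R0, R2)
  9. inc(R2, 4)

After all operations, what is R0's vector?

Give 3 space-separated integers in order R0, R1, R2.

Answer: 3 0 5

Derivation:
Op 1: merge R2<->R1 -> R2=(0,0,0) R1=(0,0,0)
Op 2: inc R2 by 4 -> R2=(0,0,4) value=4
Op 3: inc R2 by 1 -> R2=(0,0,5) value=5
Op 4: inc R0 by 3 -> R0=(3,0,0) value=3
Op 5: merge R1<->R0 -> R1=(3,0,0) R0=(3,0,0)
Op 6: merge R2<->R0 -> R2=(3,0,5) R0=(3,0,5)
Op 7: inc R1 by 4 -> R1=(3,4,0) value=7
Op 8: merge R0<->R2 -> R0=(3,0,5) R2=(3,0,5)
Op 9: inc R2 by 4 -> R2=(3,0,9) value=12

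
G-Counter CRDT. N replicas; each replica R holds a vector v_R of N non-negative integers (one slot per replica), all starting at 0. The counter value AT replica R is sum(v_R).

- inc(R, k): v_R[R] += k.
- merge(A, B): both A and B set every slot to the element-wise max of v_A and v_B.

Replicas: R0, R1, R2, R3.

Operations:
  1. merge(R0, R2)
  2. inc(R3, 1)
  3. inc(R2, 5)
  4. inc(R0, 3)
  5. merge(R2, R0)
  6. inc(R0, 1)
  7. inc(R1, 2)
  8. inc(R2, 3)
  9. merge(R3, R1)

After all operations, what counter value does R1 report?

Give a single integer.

Op 1: merge R0<->R2 -> R0=(0,0,0,0) R2=(0,0,0,0)
Op 2: inc R3 by 1 -> R3=(0,0,0,1) value=1
Op 3: inc R2 by 5 -> R2=(0,0,5,0) value=5
Op 4: inc R0 by 3 -> R0=(3,0,0,0) value=3
Op 5: merge R2<->R0 -> R2=(3,0,5,0) R0=(3,0,5,0)
Op 6: inc R0 by 1 -> R0=(4,0,5,0) value=9
Op 7: inc R1 by 2 -> R1=(0,2,0,0) value=2
Op 8: inc R2 by 3 -> R2=(3,0,8,0) value=11
Op 9: merge R3<->R1 -> R3=(0,2,0,1) R1=(0,2,0,1)

Answer: 3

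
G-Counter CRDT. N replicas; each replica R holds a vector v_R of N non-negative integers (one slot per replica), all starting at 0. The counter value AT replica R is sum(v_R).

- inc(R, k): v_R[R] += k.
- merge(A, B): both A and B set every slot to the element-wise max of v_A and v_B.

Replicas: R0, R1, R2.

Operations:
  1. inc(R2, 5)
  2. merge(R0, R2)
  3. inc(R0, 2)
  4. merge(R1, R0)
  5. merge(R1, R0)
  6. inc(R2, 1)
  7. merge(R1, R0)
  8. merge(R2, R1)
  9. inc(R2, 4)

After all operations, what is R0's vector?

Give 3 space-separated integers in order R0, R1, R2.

Op 1: inc R2 by 5 -> R2=(0,0,5) value=5
Op 2: merge R0<->R2 -> R0=(0,0,5) R2=(0,0,5)
Op 3: inc R0 by 2 -> R0=(2,0,5) value=7
Op 4: merge R1<->R0 -> R1=(2,0,5) R0=(2,0,5)
Op 5: merge R1<->R0 -> R1=(2,0,5) R0=(2,0,5)
Op 6: inc R2 by 1 -> R2=(0,0,6) value=6
Op 7: merge R1<->R0 -> R1=(2,0,5) R0=(2,0,5)
Op 8: merge R2<->R1 -> R2=(2,0,6) R1=(2,0,6)
Op 9: inc R2 by 4 -> R2=(2,0,10) value=12

Answer: 2 0 5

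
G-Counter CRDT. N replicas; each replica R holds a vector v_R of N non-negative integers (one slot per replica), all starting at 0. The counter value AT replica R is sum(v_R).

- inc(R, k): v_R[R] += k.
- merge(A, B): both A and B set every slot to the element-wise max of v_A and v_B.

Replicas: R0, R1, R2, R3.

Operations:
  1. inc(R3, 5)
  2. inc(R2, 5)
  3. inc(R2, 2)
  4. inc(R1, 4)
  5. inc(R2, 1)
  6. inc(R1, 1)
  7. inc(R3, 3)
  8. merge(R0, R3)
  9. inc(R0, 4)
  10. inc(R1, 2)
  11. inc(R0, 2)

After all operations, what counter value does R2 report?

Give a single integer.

Answer: 8

Derivation:
Op 1: inc R3 by 5 -> R3=(0,0,0,5) value=5
Op 2: inc R2 by 5 -> R2=(0,0,5,0) value=5
Op 3: inc R2 by 2 -> R2=(0,0,7,0) value=7
Op 4: inc R1 by 4 -> R1=(0,4,0,0) value=4
Op 5: inc R2 by 1 -> R2=(0,0,8,0) value=8
Op 6: inc R1 by 1 -> R1=(0,5,0,0) value=5
Op 7: inc R3 by 3 -> R3=(0,0,0,8) value=8
Op 8: merge R0<->R3 -> R0=(0,0,0,8) R3=(0,0,0,8)
Op 9: inc R0 by 4 -> R0=(4,0,0,8) value=12
Op 10: inc R1 by 2 -> R1=(0,7,0,0) value=7
Op 11: inc R0 by 2 -> R0=(6,0,0,8) value=14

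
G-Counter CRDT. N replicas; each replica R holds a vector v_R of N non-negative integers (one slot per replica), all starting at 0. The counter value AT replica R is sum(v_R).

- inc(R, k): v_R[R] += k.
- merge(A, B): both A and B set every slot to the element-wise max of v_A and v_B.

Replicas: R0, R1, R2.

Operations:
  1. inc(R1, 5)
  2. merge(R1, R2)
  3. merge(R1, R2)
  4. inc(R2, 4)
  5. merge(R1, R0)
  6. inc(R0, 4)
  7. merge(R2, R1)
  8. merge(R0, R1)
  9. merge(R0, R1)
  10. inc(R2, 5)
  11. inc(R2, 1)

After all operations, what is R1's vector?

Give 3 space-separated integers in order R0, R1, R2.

Answer: 4 5 4

Derivation:
Op 1: inc R1 by 5 -> R1=(0,5,0) value=5
Op 2: merge R1<->R2 -> R1=(0,5,0) R2=(0,5,0)
Op 3: merge R1<->R2 -> R1=(0,5,0) R2=(0,5,0)
Op 4: inc R2 by 4 -> R2=(0,5,4) value=9
Op 5: merge R1<->R0 -> R1=(0,5,0) R0=(0,5,0)
Op 6: inc R0 by 4 -> R0=(4,5,0) value=9
Op 7: merge R2<->R1 -> R2=(0,5,4) R1=(0,5,4)
Op 8: merge R0<->R1 -> R0=(4,5,4) R1=(4,5,4)
Op 9: merge R0<->R1 -> R0=(4,5,4) R1=(4,5,4)
Op 10: inc R2 by 5 -> R2=(0,5,9) value=14
Op 11: inc R2 by 1 -> R2=(0,5,10) value=15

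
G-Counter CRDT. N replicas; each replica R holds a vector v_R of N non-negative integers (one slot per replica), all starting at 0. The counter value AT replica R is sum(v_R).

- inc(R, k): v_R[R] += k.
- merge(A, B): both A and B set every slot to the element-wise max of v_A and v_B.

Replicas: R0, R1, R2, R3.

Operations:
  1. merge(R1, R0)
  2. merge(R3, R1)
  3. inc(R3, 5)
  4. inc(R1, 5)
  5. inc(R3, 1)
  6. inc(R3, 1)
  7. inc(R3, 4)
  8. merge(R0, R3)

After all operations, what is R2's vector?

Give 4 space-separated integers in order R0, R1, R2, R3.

Answer: 0 0 0 0

Derivation:
Op 1: merge R1<->R0 -> R1=(0,0,0,0) R0=(0,0,0,0)
Op 2: merge R3<->R1 -> R3=(0,0,0,0) R1=(0,0,0,0)
Op 3: inc R3 by 5 -> R3=(0,0,0,5) value=5
Op 4: inc R1 by 5 -> R1=(0,5,0,0) value=5
Op 5: inc R3 by 1 -> R3=(0,0,0,6) value=6
Op 6: inc R3 by 1 -> R3=(0,0,0,7) value=7
Op 7: inc R3 by 4 -> R3=(0,0,0,11) value=11
Op 8: merge R0<->R3 -> R0=(0,0,0,11) R3=(0,0,0,11)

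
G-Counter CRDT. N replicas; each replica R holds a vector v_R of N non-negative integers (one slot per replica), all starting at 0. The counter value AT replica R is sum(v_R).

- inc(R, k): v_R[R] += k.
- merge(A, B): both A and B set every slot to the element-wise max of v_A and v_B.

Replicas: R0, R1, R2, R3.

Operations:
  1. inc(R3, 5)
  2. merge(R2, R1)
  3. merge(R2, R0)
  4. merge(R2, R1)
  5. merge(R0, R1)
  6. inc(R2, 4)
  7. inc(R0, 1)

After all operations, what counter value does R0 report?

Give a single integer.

Op 1: inc R3 by 5 -> R3=(0,0,0,5) value=5
Op 2: merge R2<->R1 -> R2=(0,0,0,0) R1=(0,0,0,0)
Op 3: merge R2<->R0 -> R2=(0,0,0,0) R0=(0,0,0,0)
Op 4: merge R2<->R1 -> R2=(0,0,0,0) R1=(0,0,0,0)
Op 5: merge R0<->R1 -> R0=(0,0,0,0) R1=(0,0,0,0)
Op 6: inc R2 by 4 -> R2=(0,0,4,0) value=4
Op 7: inc R0 by 1 -> R0=(1,0,0,0) value=1

Answer: 1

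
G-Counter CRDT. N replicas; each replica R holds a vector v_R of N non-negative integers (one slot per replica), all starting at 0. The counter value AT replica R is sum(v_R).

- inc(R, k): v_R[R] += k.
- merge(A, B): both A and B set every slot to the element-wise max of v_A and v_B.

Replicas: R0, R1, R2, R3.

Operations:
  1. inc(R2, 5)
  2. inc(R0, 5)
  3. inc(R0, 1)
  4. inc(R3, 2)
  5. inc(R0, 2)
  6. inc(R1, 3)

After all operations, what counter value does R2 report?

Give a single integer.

Answer: 5

Derivation:
Op 1: inc R2 by 5 -> R2=(0,0,5,0) value=5
Op 2: inc R0 by 5 -> R0=(5,0,0,0) value=5
Op 3: inc R0 by 1 -> R0=(6,0,0,0) value=6
Op 4: inc R3 by 2 -> R3=(0,0,0,2) value=2
Op 5: inc R0 by 2 -> R0=(8,0,0,0) value=8
Op 6: inc R1 by 3 -> R1=(0,3,0,0) value=3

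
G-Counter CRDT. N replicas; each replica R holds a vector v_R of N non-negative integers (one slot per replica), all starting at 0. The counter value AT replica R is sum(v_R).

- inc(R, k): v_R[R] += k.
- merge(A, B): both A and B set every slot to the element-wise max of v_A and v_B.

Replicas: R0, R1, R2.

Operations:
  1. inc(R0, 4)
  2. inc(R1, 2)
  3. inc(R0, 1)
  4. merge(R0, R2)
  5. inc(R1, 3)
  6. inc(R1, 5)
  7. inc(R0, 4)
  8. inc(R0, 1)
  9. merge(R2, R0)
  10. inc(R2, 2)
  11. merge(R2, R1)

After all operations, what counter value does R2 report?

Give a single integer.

Answer: 22

Derivation:
Op 1: inc R0 by 4 -> R0=(4,0,0) value=4
Op 2: inc R1 by 2 -> R1=(0,2,0) value=2
Op 3: inc R0 by 1 -> R0=(5,0,0) value=5
Op 4: merge R0<->R2 -> R0=(5,0,0) R2=(5,0,0)
Op 5: inc R1 by 3 -> R1=(0,5,0) value=5
Op 6: inc R1 by 5 -> R1=(0,10,0) value=10
Op 7: inc R0 by 4 -> R0=(9,0,0) value=9
Op 8: inc R0 by 1 -> R0=(10,0,0) value=10
Op 9: merge R2<->R0 -> R2=(10,0,0) R0=(10,0,0)
Op 10: inc R2 by 2 -> R2=(10,0,2) value=12
Op 11: merge R2<->R1 -> R2=(10,10,2) R1=(10,10,2)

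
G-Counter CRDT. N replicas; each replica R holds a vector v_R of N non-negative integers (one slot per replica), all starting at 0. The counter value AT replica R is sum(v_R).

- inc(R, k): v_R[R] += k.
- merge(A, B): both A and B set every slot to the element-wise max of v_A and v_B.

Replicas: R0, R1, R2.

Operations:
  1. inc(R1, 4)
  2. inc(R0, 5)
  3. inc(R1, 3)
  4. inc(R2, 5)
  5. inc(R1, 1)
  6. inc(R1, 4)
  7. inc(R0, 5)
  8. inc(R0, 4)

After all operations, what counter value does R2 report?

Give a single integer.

Answer: 5

Derivation:
Op 1: inc R1 by 4 -> R1=(0,4,0) value=4
Op 2: inc R0 by 5 -> R0=(5,0,0) value=5
Op 3: inc R1 by 3 -> R1=(0,7,0) value=7
Op 4: inc R2 by 5 -> R2=(0,0,5) value=5
Op 5: inc R1 by 1 -> R1=(0,8,0) value=8
Op 6: inc R1 by 4 -> R1=(0,12,0) value=12
Op 7: inc R0 by 5 -> R0=(10,0,0) value=10
Op 8: inc R0 by 4 -> R0=(14,0,0) value=14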